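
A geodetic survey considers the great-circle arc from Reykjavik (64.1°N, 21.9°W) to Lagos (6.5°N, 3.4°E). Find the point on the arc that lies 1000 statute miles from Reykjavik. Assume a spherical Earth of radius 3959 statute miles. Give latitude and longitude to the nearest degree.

≈ 51°N, 11°W

The haversine formula gives a central angle δ ≈ 1.054 rad (60.4°) between the endpoints. The total great-circle distance is δ·R ≈ 1.054 × 3959 ≈ 4172 mi, so the target fraction is f = 1000/4172 ≈ 0.240.
Interpolate at f ≈ 0.240 with slerp weights a = sin((1−f)δ)/sin δ ≈ 0.826, b = sin(fδ)/sin δ ≈ 0.287.
p = a·p₁ + b·p₂ ≈ (0.620, -0.118, 0.776); φ = arcsin(p_z) ≈ 50.87°, λ = atan2(p_y, p_x) ≈ -10.75°.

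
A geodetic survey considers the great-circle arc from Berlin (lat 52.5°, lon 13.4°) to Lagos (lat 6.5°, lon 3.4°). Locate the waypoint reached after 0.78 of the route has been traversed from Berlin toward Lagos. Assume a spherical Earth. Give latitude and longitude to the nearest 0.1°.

Convert each endpoint to a unit vector on the sphere (x = cos φ cos λ, y = cos φ sin λ, z = sin φ).
The central angle between the endpoints is δ = arccos(p₁·p₂) ≈ 0.816 rad (46.7°).
Interpolate at f = 0.78 with slerp weights a = sin((1−f)δ)/sin δ ≈ 0.245, b = sin(fδ)/sin δ ≈ 0.816.
p = a·p₁ + b·p₂ ≈ (0.954, 0.083, 0.287); φ = arcsin(p_z) ≈ 16.67°, λ = atan2(p_y, p_x) ≈ 4.95°.

≈ lat 16.7°, lon 4.9°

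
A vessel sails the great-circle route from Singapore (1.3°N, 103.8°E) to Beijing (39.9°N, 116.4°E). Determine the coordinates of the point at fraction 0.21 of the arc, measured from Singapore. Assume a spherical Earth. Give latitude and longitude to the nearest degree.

Convert each endpoint to a unit vector on the sphere (x = cos φ cos λ, y = cos φ sin λ, z = sin φ).
The central angle between the endpoints is δ = arccos(p₁·p₂) ≈ 0.703 rad (40.3°).
Interpolate at f = 0.21 with slerp weights a = sin((1−f)δ)/sin δ ≈ 0.816, b = sin(fδ)/sin δ ≈ 0.228.
p = a·p₁ + b·p₂ ≈ (-0.272, 0.948, 0.164); φ = arcsin(p_z) ≈ 9.46°, λ = atan2(p_y, p_x) ≈ 106.01°.

≈ 9°N, 106°E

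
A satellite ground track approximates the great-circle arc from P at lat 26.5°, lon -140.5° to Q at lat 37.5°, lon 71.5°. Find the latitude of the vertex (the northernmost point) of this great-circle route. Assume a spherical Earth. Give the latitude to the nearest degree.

The great circle lies in the plane with unit normal n̂ = (p₁ × p₂)/|p₁ × p₂|.
Here n̂_z ≈ -0.399; the vertex latitude is φ_max = arccos|n̂_z| ≈ 66.5°.

≈ 67°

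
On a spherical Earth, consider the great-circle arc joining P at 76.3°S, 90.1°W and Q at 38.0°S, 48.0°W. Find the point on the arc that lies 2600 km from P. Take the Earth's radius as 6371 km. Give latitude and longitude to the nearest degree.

From cos δ = sin φ₁ sin φ₂ + cos φ₁ cos φ₂ cos Δλ, the central angle is δ ≈ 0.743 rad (42.6°). The total great-circle distance is δ·R ≈ 0.743 × 6371 ≈ 4732 km, so the target fraction is f = 2600/4732 ≈ 0.549.
Interpolate at f ≈ 0.549 with slerp weights a = sin((1−f)δ)/sin δ ≈ 0.486, b = sin(fδ)/sin δ ≈ 0.587.
p = a·p₁ + b·p₂ ≈ (0.309, -0.459, -0.833); φ = arcsin(p_z) ≈ -56.42°, λ = atan2(p_y, p_x) ≈ -56.01°.

≈ 56°S, 56°W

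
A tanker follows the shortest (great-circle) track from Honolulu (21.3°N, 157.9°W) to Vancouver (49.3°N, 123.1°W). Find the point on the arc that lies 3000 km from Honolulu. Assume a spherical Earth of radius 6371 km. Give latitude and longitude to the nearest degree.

From cos δ = sin φ₁ sin φ₂ + cos φ₁ cos φ₂ cos Δλ, the central angle is δ ≈ 0.685 rad (39.3°). The total great-circle distance is δ·R ≈ 0.685 × 6371 ≈ 4365 km, so the target fraction is f = 3000/4365 ≈ 0.687.
Interpolate at f ≈ 0.687 with slerp weights a = sin((1−f)δ)/sin δ ≈ 0.336, b = sin(fδ)/sin δ ≈ 0.717.
p = a·p₁ + b·p₂ ≈ (-0.545, -0.509, 0.666); φ = arcsin(p_z) ≈ 41.73°, λ = atan2(p_y, p_x) ≈ -136.95°.

≈ 42°N, 137°W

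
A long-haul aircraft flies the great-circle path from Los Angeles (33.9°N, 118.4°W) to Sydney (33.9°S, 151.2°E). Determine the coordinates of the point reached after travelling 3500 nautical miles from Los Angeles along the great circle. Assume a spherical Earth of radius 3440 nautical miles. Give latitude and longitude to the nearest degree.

Write both endpoints as unit vectors p₁, p₂ with components (cos φ cos λ, cos φ sin λ, sin φ).
The central angle between the endpoints is δ = arccos(p₁·p₂) ≈ 1.892 rad (108.4°). The total great-circle distance is δ·R ≈ 1.892 × 3440 ≈ 6509 nmi, so the target fraction is f = 3500/6509 ≈ 0.538.
Interpolate at f ≈ 0.538 with slerp weights a = sin((1−f)δ)/sin δ ≈ 0.809, b = sin(fδ)/sin δ ≈ 0.897.
p = a·p₁ + b·p₂ ≈ (-0.971, -0.232, -0.049); φ = arcsin(p_z) ≈ -2.81°, λ = atan2(p_y, p_x) ≈ -166.57°.

≈ (3°S, 167°W)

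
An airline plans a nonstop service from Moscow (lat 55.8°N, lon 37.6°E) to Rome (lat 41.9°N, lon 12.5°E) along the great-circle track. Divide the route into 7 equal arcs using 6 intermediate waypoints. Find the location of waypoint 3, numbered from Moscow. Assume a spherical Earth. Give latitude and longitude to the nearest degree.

≈ lat 51°N, lon 25°E

Write both endpoints as unit vectors p₁, p₂ with components (cos φ cos λ, cos φ sin λ, sin φ).
The central angle between the endpoints is δ = arccos(p₁·p₂) ≈ 0.373 rad (21.4°).
Interpolate at f = 3/7 with slerp weights a = sin((1−f)δ)/sin δ ≈ 0.580, b = sin(fδ)/sin δ ≈ 0.437.
p = a·p₁ + b·p₂ ≈ (0.576, 0.269, 0.772); φ = arcsin(p_z) ≈ 50.52°, λ = atan2(p_y, p_x) ≈ 25.07°.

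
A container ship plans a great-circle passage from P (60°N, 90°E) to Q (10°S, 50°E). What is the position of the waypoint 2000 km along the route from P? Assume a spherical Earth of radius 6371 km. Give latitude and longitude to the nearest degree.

≈ (45°N, 74°E)

Write both endpoints as unit vectors p₁, p₂ with components (cos φ cos λ, cos φ sin λ, sin φ).
The central angle between the endpoints is δ = arccos(p₁·p₂) ≈ 1.342 rad (76.9°). The total great-circle distance is δ·R ≈ 1.342 × 6371 ≈ 8550 km, so the target fraction is f = 2000/8550 ≈ 0.234.
Interpolate at f ≈ 0.234 with slerp weights a = sin((1−f)δ)/sin δ ≈ 0.879, b = sin(fδ)/sin δ ≈ 0.317.
p = a·p₁ + b·p₂ ≈ (0.201, 0.679, 0.706); φ = arcsin(p_z) ≈ 44.94°, λ = atan2(p_y, p_x) ≈ 73.53°.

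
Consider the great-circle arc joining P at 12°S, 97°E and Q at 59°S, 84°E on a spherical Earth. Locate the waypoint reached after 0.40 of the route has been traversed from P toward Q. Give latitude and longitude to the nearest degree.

≈ 31°S, 94°E

Write both endpoints as unit vectors p₁, p₂ with components (cos φ cos λ, cos φ sin λ, sin φ).
The central angle between the endpoints is δ = arccos(p₁·p₂) ≈ 0.838 rad (48.0°).
Interpolate at f = 0.40 with slerp weights a = sin((1−f)δ)/sin δ ≈ 0.648, b = sin(fδ)/sin δ ≈ 0.443.
p = a·p₁ + b·p₂ ≈ (-0.053, 0.856, -0.514); φ = arcsin(p_z) ≈ -30.94°, λ = atan2(p_y, p_x) ≈ 93.57°.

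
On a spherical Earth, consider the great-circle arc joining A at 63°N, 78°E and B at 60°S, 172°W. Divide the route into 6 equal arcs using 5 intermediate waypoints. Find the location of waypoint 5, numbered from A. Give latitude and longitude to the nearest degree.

Convert each endpoint to a unit vector on the sphere (x = cos φ cos λ, y = cos φ sin λ, z = sin φ).
The central angle between the endpoints is δ = arccos(p₁·p₂) ≈ 2.585 rad (148.1°).
Interpolate at f = 5/6 with slerp weights a = sin((1−f)δ)/sin δ ≈ 0.791, b = sin(fδ)/sin δ ≈ 1.580.
p = a·p₁ + b·p₂ ≈ (-0.708, 0.241, -0.664); φ = arcsin(p_z) ≈ -41.59°, λ = atan2(p_y, p_x) ≈ 161.17°.

≈ 42°S, 161°E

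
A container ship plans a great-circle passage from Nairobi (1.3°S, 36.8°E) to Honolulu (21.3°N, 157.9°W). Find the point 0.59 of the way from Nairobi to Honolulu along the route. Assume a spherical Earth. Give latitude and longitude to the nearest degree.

≈ 55°N, 128°E

Write both endpoints as unit vectors p₁, p₂ with components (cos φ cos λ, cos φ sin λ, sin φ).
The central angle between the endpoints is δ = arccos(p₁·p₂) ≈ 2.712 rad (155.4°).
Interpolate at f = 0.59 with slerp weights a = sin((1−f)δ)/sin δ ≈ 2.153, b = sin(fδ)/sin δ ≈ 2.401.
p = a·p₁ + b·p₂ ≈ (-0.349, 0.448, 0.823); φ = arcsin(p_z) ≈ 55.41°, λ = atan2(p_y, p_x) ≈ 127.88°.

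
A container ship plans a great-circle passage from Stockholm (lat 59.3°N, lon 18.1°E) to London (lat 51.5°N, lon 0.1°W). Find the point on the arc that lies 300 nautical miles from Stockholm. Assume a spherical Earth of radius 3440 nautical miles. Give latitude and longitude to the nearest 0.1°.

≈ lat 56.6°N, lon 10.2°E

Write both endpoints as unit vectors p₁, p₂ with components (cos φ cos λ, cos φ sin λ, sin φ).
The central angle between the endpoints is δ = arccos(p₁·p₂) ≈ 0.225 rad (12.9°). The total great-circle distance is δ·R ≈ 0.225 × 3440 ≈ 773 nmi, so the target fraction is f = 300/773 ≈ 0.388.
Interpolate at f ≈ 0.388 with slerp weights a = sin((1−f)δ)/sin δ ≈ 0.615, b = sin(fδ)/sin δ ≈ 0.391.
p = a·p₁ + b·p₂ ≈ (0.542, 0.097, 0.835); φ = arcsin(p_z) ≈ 56.60°, λ = atan2(p_y, p_x) ≈ 10.17°.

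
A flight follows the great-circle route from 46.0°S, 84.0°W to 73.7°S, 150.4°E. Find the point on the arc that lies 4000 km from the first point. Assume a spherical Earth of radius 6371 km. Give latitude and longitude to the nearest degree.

≈ 77°S, 130°W

Convert each endpoint to a unit vector on the sphere (x = cos φ cos λ, y = cos φ sin λ, z = sin φ).
The central angle between the endpoints is δ = arccos(p₁·p₂) ≈ 0.956 rad (54.8°). The total great-circle distance is δ·R ≈ 0.956 × 6371 ≈ 6090 km, so the target fraction is f = 4000/6090 ≈ 0.657.
Interpolate at f ≈ 0.657 with slerp weights a = sin((1−f)δ)/sin δ ≈ 0.394, b = sin(fδ)/sin δ ≈ 0.719.
p = a·p₁ + b·p₂ ≈ (-0.147, -0.173, -0.974); φ = arcsin(p_z) ≈ -76.89°, λ = atan2(p_y, p_x) ≈ -130.37°.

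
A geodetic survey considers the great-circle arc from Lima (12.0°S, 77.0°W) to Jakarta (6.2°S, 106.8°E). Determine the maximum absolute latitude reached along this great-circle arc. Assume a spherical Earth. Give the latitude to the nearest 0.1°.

≈ 78.3°S

The great circle lies in the plane with unit normal n̂ = (p₁ × p₂)/|p₁ × p₂|.
Here n̂_z ≈ -0.202; the vertex latitude is φ_max = arccos|n̂_z| ≈ 78.3°.
Check via Clairaut: cos φ_max = |cos φ₁| · sin C = cos(12.0°)·sin(168.1°) ≈ 0.202, again giving ≈ 78.3°.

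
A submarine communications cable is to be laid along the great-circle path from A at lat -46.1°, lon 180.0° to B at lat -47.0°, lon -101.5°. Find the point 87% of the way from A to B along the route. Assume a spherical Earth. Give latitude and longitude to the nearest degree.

≈ lat -50°, lon -111°

Convert each endpoint to a unit vector on the sphere (x = cos φ cos λ, y = cos φ sin λ, z = sin φ).
The central angle between the endpoints is δ = arccos(p₁·p₂) ≈ 0.900 rad (51.6°).
Interpolate at f = 0.87 with slerp weights a = sin((1−f)δ)/sin δ ≈ 0.149, b = sin(fδ)/sin δ ≈ 0.901.
p = a·p₁ + b·p₂ ≈ (-0.226, -0.602, -0.766); φ = arcsin(p_z) ≈ -50.00°, λ = atan2(p_y, p_x) ≈ -110.56°.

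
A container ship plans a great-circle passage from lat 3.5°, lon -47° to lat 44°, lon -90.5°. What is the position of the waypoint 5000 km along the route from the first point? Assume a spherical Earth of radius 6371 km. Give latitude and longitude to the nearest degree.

From cos δ = sin φ₁ sin φ₂ + cos φ₁ cos φ₂ cos Δλ, the central angle is δ ≈ 0.973 rad (55.7°). The total great-circle distance is δ·R ≈ 0.973 × 6371 ≈ 6196 km, so the target fraction is f = 5000/6196 ≈ 0.807.
Interpolate at f ≈ 0.807 with slerp weights a = sin((1−f)δ)/sin δ ≈ 0.226, b = sin(fδ)/sin δ ≈ 0.855.
p = a·p₁ + b·p₂ ≈ (0.148, -0.780, 0.608); φ = arcsin(p_z) ≈ 37.44°, λ = atan2(p_y, p_x) ≈ -79.23°.

≈ lat 37°, lon -79°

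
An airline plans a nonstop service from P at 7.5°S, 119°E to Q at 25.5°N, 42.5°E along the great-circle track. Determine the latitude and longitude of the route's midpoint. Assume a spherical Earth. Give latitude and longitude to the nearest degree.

≈ 11°N, 83°E

Write both endpoints as unit vectors p₁, p₂ with components (cos φ cos λ, cos φ sin λ, sin φ).
The central angle between the endpoints is δ = arccos(p₁·p₂) ≈ 1.417 rad (81.2°).
Interpolate at f = 1/2 with slerp weights a = sin((1−f)δ)/sin δ ≈ 0.659, b = sin(fδ)/sin δ ≈ 0.659.
p = a·p₁ + b·p₂ ≈ (0.122, 0.973, 0.198); φ = arcsin(p_z) ≈ 11.39°, λ = atan2(p_y, p_x) ≈ 82.87°.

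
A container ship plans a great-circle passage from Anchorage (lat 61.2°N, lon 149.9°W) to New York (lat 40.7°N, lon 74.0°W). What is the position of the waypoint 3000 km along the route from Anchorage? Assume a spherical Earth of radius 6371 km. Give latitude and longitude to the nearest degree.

Convert each endpoint to a unit vector on the sphere (x = cos φ cos λ, y = cos φ sin λ, z = sin φ).
The central angle between the endpoints is δ = arccos(p₁·p₂) ≈ 0.849 rad (48.7°). The total great-circle distance is δ·R ≈ 0.849 × 6371 ≈ 5412 km, so the target fraction is f = 3000/5412 ≈ 0.554.
Interpolate at f ≈ 0.554 with slerp weights a = sin((1−f)δ)/sin δ ≈ 0.492, b = sin(fδ)/sin δ ≈ 0.604.
p = a·p₁ + b·p₂ ≈ (-0.079, -0.559, 0.825); φ = arcsin(p_z) ≈ 55.62°, λ = atan2(p_y, p_x) ≈ -98.03°.

≈ lat 56°N, lon 98°W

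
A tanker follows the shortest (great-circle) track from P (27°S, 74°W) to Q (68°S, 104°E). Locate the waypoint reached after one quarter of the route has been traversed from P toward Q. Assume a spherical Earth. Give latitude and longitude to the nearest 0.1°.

Write both endpoints as unit vectors p₁, p₂ with components (cos φ cos λ, cos φ sin λ, sin φ).
The central angle between the endpoints is δ = arccos(p₁·p₂) ≈ 1.483 rad (85.0°).
Interpolate at f = 1/4 with slerp weights a = sin((1−f)δ)/sin δ ≈ 0.900, b = sin(fδ)/sin δ ≈ 0.364.
p = a·p₁ + b·p₂ ≈ (0.188, -0.639, -0.746); φ = arcsin(p_z) ≈ -48.24°, λ = atan2(p_y, p_x) ≈ -73.59°.

≈ (48.2°S, 73.6°W)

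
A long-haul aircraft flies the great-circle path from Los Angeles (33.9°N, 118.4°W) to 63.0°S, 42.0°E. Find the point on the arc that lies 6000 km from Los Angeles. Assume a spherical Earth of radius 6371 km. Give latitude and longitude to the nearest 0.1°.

From cos δ = sin φ₁ sin φ₂ + cos φ₁ cos φ₂ cos Δλ, the central angle is δ ≈ 2.590 rad (148.4°). The total great-circle distance is δ·R ≈ 2.590 × 6371 ≈ 16504 km, so the target fraction is f = 6000/16504 ≈ 0.364.
Interpolate at f ≈ 0.364 with slerp weights a = sin((1−f)δ)/sin δ ≈ 1.904, b = sin(fδ)/sin δ ≈ 1.544.
p = a·p₁ + b·p₂ ≈ (-0.231, -0.921, -0.314); φ = arcsin(p_z) ≈ -18.30°, λ = atan2(p_y, p_x) ≈ -104.06°.

≈ 18.3°S, 104.1°W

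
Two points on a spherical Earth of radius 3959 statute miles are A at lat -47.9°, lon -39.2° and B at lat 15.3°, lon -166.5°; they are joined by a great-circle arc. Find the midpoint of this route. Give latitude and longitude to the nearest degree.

Write both endpoints as unit vectors p₁, p₂ with components (cos φ cos λ, cos φ sin λ, sin φ).
The central angle between the endpoints is δ = arccos(p₁·p₂) ≈ 2.199 rad (126.0°).
Interpolate at f = 1/2 with slerp weights a = sin((1−f)δ)/sin δ ≈ 1.101, b = sin(fδ)/sin δ ≈ 1.101.
p = a·p₁ + b·p₂ ≈ (-0.461, -0.715, -0.526); φ = arcsin(p_z) ≈ -31.77°, λ = atan2(p_y, p_x) ≈ -122.81°.

≈ lat -32°, lon -123°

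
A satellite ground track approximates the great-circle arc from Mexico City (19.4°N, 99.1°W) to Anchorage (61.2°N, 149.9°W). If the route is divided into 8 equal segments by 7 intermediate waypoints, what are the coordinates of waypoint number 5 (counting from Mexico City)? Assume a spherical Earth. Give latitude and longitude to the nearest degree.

From cos δ = sin φ₁ sin φ₂ + cos φ₁ cos φ₂ cos Δλ, the central angle is δ ≈ 0.954 rad (54.7°).
Interpolate at f = 5/8 with slerp weights a = sin((1−f)δ)/sin δ ≈ 0.429, b = sin(fδ)/sin δ ≈ 0.688.
p = a·p₁ + b·p₂ ≈ (-0.351, -0.566, 0.746); φ = arcsin(p_z) ≈ 48.23°, λ = atan2(p_y, p_x) ≈ -121.80°.

≈ 48°N, 122°W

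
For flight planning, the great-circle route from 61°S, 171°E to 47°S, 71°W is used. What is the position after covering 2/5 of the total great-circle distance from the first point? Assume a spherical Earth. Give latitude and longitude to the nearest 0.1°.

≈ 70.4°S, 131.2°W

Convert each endpoint to a unit vector on the sphere (x = cos φ cos λ, y = cos φ sin λ, z = sin φ).
The central angle between the endpoints is δ = arccos(p₁·p₂) ≈ 1.065 rad (61.0°).
Interpolate at f = 2/5 with slerp weights a = sin((1−f)δ)/sin δ ≈ 0.682, b = sin(fδ)/sin δ ≈ 0.472.
p = a·p₁ + b·p₂ ≈ (-0.222, -0.253, -0.942); φ = arcsin(p_z) ≈ -70.35°, λ = atan2(p_y, p_x) ≈ -131.22°.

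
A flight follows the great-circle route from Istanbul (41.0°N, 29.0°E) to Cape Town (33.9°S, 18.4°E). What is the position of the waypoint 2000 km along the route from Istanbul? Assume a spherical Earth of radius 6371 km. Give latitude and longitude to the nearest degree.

≈ 23°N, 26°E

Write both endpoints as unit vectors p₁, p₂ with components (cos φ cos λ, cos φ sin λ, sin φ).
The central angle between the endpoints is δ = arccos(p₁·p₂) ≈ 1.318 rad (75.5°). The total great-circle distance is δ·R ≈ 1.318 × 6371 ≈ 8399 km, so the target fraction is f = 2000/8399 ≈ 0.238.
Interpolate at f ≈ 0.238 with slerp weights a = sin((1−f)δ)/sin δ ≈ 0.871, b = sin(fδ)/sin δ ≈ 0.319.
p = a·p₁ + b·p₂ ≈ (0.826, 0.402, 0.394); φ = arcsin(p_z) ≈ 23.20°, λ = atan2(p_y, p_x) ≈ 25.96°.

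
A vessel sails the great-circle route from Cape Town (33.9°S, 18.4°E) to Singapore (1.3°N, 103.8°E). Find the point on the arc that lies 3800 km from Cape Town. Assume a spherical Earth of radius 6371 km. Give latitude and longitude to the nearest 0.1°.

Write both endpoints as unit vectors p₁, p₂ with components (cos φ cos λ, cos φ sin λ, sin φ).
The central angle between the endpoints is δ = arccos(p₁·p₂) ≈ 1.517 rad (86.9°). The total great-circle distance is δ·R ≈ 1.517 × 6371 ≈ 9664 km, so the target fraction is f = 3800/9664 ≈ 0.393.
Interpolate at f ≈ 0.393 with slerp weights a = sin((1−f)δ)/sin δ ≈ 0.797, b = sin(fδ)/sin δ ≈ 0.563.
p = a·p₁ + b·p₂ ≈ (0.494, 0.755, -0.432); φ = arcsin(p_z) ≈ -25.58°, λ = atan2(p_y, p_x) ≈ 56.82°.

≈ 25.6°S, 56.8°E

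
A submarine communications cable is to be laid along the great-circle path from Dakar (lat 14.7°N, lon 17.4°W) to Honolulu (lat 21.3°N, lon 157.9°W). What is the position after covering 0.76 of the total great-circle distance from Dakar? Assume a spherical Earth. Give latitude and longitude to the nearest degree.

≈ lat 38°N, lon 128°W

Write both endpoints as unit vectors p₁, p₂ with components (cos φ cos λ, cos φ sin λ, sin φ).
The central angle between the endpoints is δ = arccos(p₁·p₂) ≈ 2.218 rad (127.1°).
Interpolate at f = 0.76 with slerp weights a = sin((1−f)δ)/sin δ ≈ 0.636, b = sin(fδ)/sin δ ≈ 1.245.
p = a·p₁ + b·p₂ ≈ (-0.488, -0.621, 0.614); φ = arcsin(p_z) ≈ 37.87°, λ = atan2(p_y, p_x) ≈ -128.16°.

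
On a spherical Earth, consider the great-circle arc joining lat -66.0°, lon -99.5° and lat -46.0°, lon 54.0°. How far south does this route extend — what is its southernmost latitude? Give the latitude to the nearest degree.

≈ -82°

The great circle lies in the plane with unit normal n̂ = (p₁ × p₂)/|p₁ × p₂|.
Here n̂_z ≈ +0.138; the vertex latitude is φ_max = arccos|n̂_z| ≈ 82.1°.
Check via Clairaut: cos φ_max = |cos φ₁| · sin C = cos(66.0°)·sin(160.2°) ≈ 0.138, again giving ≈ 82.1°.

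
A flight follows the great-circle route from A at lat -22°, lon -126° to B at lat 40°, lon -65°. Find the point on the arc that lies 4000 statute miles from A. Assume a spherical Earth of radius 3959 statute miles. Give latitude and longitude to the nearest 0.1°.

Convert each endpoint to a unit vector on the sphere (x = cos φ cos λ, y = cos φ sin λ, z = sin φ).
The central angle between the endpoints is δ = arccos(p₁·p₂) ≈ 1.467 rad (84.1°). The total great-circle distance is δ·R ≈ 1.467 × 3959 ≈ 5808 mi, so the target fraction is f = 4000/5808 ≈ 0.689.
Interpolate at f ≈ 0.689 with slerp weights a = sin((1−f)δ)/sin δ ≈ 0.443, b = sin(fδ)/sin δ ≈ 0.852.
p = a·p₁ + b·p₂ ≈ (0.034, -0.924, 0.381); φ = arcsin(p_z) ≈ 22.41°, λ = atan2(p_y, p_x) ≈ -87.89°.

≈ lat 22.4°, lon -87.9°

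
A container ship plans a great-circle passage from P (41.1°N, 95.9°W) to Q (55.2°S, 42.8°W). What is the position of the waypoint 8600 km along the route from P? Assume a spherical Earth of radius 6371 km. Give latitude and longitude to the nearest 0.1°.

Write both endpoints as unit vectors p₁, p₂ with components (cos φ cos λ, cos φ sin λ, sin φ).
The central angle between the endpoints is δ = arccos(p₁·p₂) ≈ 1.856 rad (106.4°). The total great-circle distance is δ·R ≈ 1.856 × 6371 ≈ 11826 km, so the target fraction is f = 8600/11826 ≈ 0.727.
Interpolate at f ≈ 0.727 with slerp weights a = sin((1−f)δ)/sin δ ≈ 0.505, b = sin(fδ)/sin δ ≈ 1.017.
p = a·p₁ + b·p₂ ≈ (0.387, -0.773, -0.503); φ = arcsin(p_z) ≈ -30.18°, λ = atan2(p_y, p_x) ≈ -63.43°.

≈ (30.2°S, 63.4°W)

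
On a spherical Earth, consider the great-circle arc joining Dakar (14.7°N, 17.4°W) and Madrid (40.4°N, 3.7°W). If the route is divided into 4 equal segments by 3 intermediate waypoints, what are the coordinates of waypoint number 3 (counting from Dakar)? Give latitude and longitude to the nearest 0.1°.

≈ 34.1°N, 7.8°W

Write both endpoints as unit vectors p₁, p₂ with components (cos φ cos λ, cos φ sin λ, sin φ).
The central angle between the endpoints is δ = arccos(p₁·p₂) ≈ 0.495 rad (28.3°).
Interpolate at f = 3/4 with slerp weights a = sin((1−f)δ)/sin δ ≈ 0.260, b = sin(fδ)/sin δ ≈ 0.764.
p = a·p₁ + b·p₂ ≈ (0.820, -0.113, 0.561); φ = arcsin(p_z) ≈ 34.12°, λ = atan2(p_y, p_x) ≈ -7.82°.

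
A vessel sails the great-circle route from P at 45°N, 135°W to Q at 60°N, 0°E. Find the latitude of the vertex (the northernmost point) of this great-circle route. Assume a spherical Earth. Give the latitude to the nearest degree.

≈ 74°N

The great circle lies in the plane with unit normal n̂ = (p₁ × p₂)/|p₁ × p₂|.
Here n̂_z ≈ +0.268; the vertex latitude is φ_max = arccos|n̂_z| ≈ 74.4°.
Check via Clairaut: cos φ_max = |cos φ₁| · sin C = cos(45.0°)·sin(22.3°) ≈ 0.268, again giving ≈ 74.4°.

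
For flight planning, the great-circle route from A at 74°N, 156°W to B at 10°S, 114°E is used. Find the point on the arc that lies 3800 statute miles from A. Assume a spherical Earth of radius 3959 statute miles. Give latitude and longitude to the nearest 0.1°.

≈ 32.7°N, 127.5°E

Write both endpoints as unit vectors p₁, p₂ with components (cos φ cos λ, cos φ sin λ, sin φ).
The central angle between the endpoints is δ = arccos(p₁·p₂) ≈ 1.739 rad (99.6°). The total great-circle distance is δ·R ≈ 1.739 × 3959 ≈ 6883 mi, so the target fraction is f = 3800/6883 ≈ 0.552.
Interpolate at f ≈ 0.552 with slerp weights a = sin((1−f)δ)/sin δ ≈ 0.712, b = sin(fδ)/sin δ ≈ 0.831.
p = a·p₁ + b·p₂ ≈ (-0.512, 0.668, 0.540); φ = arcsin(p_z) ≈ 32.72°, λ = atan2(p_y, p_x) ≈ 127.50°.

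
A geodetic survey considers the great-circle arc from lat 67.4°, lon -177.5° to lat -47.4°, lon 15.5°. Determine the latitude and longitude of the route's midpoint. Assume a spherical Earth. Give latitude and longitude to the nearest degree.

≈ lat 31°, lon 31°

Convert each endpoint to a unit vector on the sphere (x = cos φ cos λ, y = cos φ sin λ, z = sin φ).
The central angle between the endpoints is δ = arccos(p₁·p₂) ≈ 2.774 rad (158.9°).
Interpolate at f = 1/2 with slerp weights a = sin((1−f)δ)/sin δ ≈ 2.732, b = sin(fδ)/sin δ ≈ 2.732.
p = a·p₁ + b·p₂ ≈ (0.733, 0.448, 0.511); φ = arcsin(p_z) ≈ 30.75°, λ = atan2(p_y, p_x) ≈ 31.45°.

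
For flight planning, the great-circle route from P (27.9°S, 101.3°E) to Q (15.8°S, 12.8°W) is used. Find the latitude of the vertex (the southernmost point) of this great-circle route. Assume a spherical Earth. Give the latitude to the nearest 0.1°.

≈ 37.3°S

The great circle lies in the plane with unit normal n̂ = (p₁ × p₂)/|p₁ × p₂|.
Here n̂_z ≈ -0.796; the vertex latitude is φ_max = arccos|n̂_z| ≈ 37.3°.
Check via Clairaut: cos φ_max = |cos φ₁| · sin C = cos(27.9°)·sin(115.8°) ≈ 0.796, again giving ≈ 37.3°.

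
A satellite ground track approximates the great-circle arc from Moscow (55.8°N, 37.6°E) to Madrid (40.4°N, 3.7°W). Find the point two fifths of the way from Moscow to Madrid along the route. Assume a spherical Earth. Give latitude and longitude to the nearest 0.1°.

≈ (51.5°N, 17.9°E)

Convert each endpoint to a unit vector on the sphere (x = cos φ cos λ, y = cos φ sin λ, z = sin φ).
The central angle between the endpoints is δ = arccos(p₁·p₂) ≈ 0.540 rad (30.9°).
Interpolate at f = 2/5 with slerp weights a = sin((1−f)δ)/sin δ ≈ 0.619, b = sin(fδ)/sin δ ≈ 0.417.
p = a·p₁ + b·p₂ ≈ (0.593, 0.192, 0.782); φ = arcsin(p_z) ≈ 51.47°, λ = atan2(p_y, p_x) ≈ 17.94°.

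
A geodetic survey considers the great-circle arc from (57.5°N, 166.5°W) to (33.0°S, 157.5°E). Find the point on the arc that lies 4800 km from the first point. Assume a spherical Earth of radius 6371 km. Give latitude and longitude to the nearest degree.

Write both endpoints as unit vectors p₁, p₂ with components (cos φ cos λ, cos φ sin λ, sin φ).
The central angle between the endpoints is δ = arccos(p₁·p₂) ≈ 1.666 rad (95.4°). The total great-circle distance is δ·R ≈ 1.666 × 6371 ≈ 10612 km, so the target fraction is f = 4800/10612 ≈ 0.452.
Interpolate at f ≈ 0.452 with slerp weights a = sin((1−f)δ)/sin δ ≈ 0.794, b = sin(fδ)/sin δ ≈ 0.687.
p = a·p₁ + b·p₂ ≈ (-0.948, 0.121, 0.296); φ = arcsin(p_z) ≈ 17.20°, λ = atan2(p_y, p_x) ≈ 172.73°.

≈ (17°N, 173°E)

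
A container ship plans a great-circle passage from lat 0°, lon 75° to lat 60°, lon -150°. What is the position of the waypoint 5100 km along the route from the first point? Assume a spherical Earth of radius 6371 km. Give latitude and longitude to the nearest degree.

≈ lat 42°, lon 96°

Convert each endpoint to a unit vector on the sphere (x = cos φ cos λ, y = cos φ sin λ, z = sin φ).
The central angle between the endpoints is δ = arccos(p₁·p₂) ≈ 1.932 rad (110.7°). The total great-circle distance is δ·R ≈ 1.932 × 6371 ≈ 12310 km, so the target fraction is f = 5100/12310 ≈ 0.414.
Interpolate at f ≈ 0.414 with slerp weights a = sin((1−f)δ)/sin δ ≈ 0.968, b = sin(fδ)/sin δ ≈ 0.767.
p = a·p₁ + b·p₂ ≈ (-0.082, 0.743, 0.664); φ = arcsin(p_z) ≈ 41.64°, λ = atan2(p_y, p_x) ≈ 96.28°.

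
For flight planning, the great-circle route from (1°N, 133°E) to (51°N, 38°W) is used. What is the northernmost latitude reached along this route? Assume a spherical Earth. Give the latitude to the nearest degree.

The great circle lies in the plane with unit normal n̂ = (p₁ × p₂)/|p₁ × p₂|.
Here n̂_z ≈ -0.124; the vertex latitude is φ_max = arccos|n̂_z| ≈ 82.9°.
Check via Clairaut: cos φ_max = |cos φ₁| · sin C = cos(1.0°)·sin(7.1°) ≈ 0.124, again giving ≈ 82.9°.

≈ 83°N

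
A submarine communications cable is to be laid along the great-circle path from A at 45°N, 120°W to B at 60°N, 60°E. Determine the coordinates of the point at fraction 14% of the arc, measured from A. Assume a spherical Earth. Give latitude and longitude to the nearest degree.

Write both endpoints as unit vectors p₁, p₂ with components (cos φ cos λ, cos φ sin λ, sin φ).
The central angle between the endpoints is δ = arccos(p₁·p₂) ≈ 1.309 rad (75.0°).
Interpolate at f = 0.14 with slerp weights a = sin((1−f)δ)/sin δ ≈ 0.934, b = sin(fδ)/sin δ ≈ 0.189.
p = a·p₁ + b·p₂ ≈ (-0.283, -0.491, 0.824); φ = arcsin(p_z) ≈ 55.50°, λ = atan2(p_y, p_x) ≈ -120.00°.

≈ 56°N, 120°W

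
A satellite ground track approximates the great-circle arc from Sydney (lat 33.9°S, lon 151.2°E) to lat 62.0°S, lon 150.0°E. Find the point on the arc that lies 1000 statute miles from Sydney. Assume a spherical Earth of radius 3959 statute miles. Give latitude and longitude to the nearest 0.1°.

Convert each endpoint to a unit vector on the sphere (x = cos φ cos λ, y = cos φ sin λ, z = sin φ).
The central angle between the endpoints is δ = arccos(p₁·p₂) ≈ 0.491 rad (28.1°). The total great-circle distance is δ·R ≈ 0.491 × 3959 ≈ 1942 mi, so the target fraction is f = 1000/1942 ≈ 0.515.
Interpolate at f ≈ 0.515 with slerp weights a = sin((1−f)δ)/sin δ ≈ 0.500, b = sin(fδ)/sin δ ≈ 0.530.
p = a·p₁ + b·p₂ ≈ (-0.580, 0.325, -0.747); φ = arcsin(p_z) ≈ -48.37°, λ = atan2(p_y, p_x) ≈ 150.75°.

≈ lat 48.4°S, lon 150.8°E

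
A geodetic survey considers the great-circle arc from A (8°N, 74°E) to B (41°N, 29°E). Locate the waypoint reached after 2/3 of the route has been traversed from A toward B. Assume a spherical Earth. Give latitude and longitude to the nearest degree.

Convert each endpoint to a unit vector on the sphere (x = cos φ cos λ, y = cos φ sin λ, z = sin φ).
The central angle between the endpoints is δ = arccos(p₁·p₂) ≈ 0.902 rad (51.7°).
Interpolate at f = 2/3 with slerp weights a = sin((1−f)δ)/sin δ ≈ 0.378, b = sin(fδ)/sin δ ≈ 0.721.
p = a·p₁ + b·p₂ ≈ (0.579, 0.623, 0.526); φ = arcsin(p_z) ≈ 31.71°, λ = atan2(p_y, p_x) ≈ 47.10°.

≈ (32°N, 47°E)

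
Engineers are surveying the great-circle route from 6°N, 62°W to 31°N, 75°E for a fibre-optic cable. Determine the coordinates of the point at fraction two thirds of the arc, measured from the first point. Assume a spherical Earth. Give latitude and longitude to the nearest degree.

Convert each endpoint to a unit vector on the sphere (x = cos φ cos λ, y = cos φ sin λ, z = sin φ).
The central angle between the endpoints is δ = arccos(p₁·p₂) ≈ 2.177 rad (124.7°).
Interpolate at f = 2/3 with slerp weights a = sin((1−f)δ)/sin δ ≈ 0.807, b = sin(fδ)/sin δ ≈ 1.208.
p = a·p₁ + b·p₂ ≈ (0.645, 0.291, 0.707); φ = arcsin(p_z) ≈ 44.96°, λ = atan2(p_y, p_x) ≈ 24.30°.

≈ 45°N, 24°E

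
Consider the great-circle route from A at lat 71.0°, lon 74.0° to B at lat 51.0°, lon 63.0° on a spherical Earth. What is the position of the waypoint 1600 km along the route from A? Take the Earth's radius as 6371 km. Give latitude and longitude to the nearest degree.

From cos δ = sin φ₁ sin φ₂ + cos φ₁ cos φ₂ cos Δλ, the central angle is δ ≈ 0.360 rad (20.6°). The total great-circle distance is δ·R ≈ 0.360 × 6371 ≈ 2293 km, so the target fraction is f = 1600/2293 ≈ 0.698.
Interpolate at f ≈ 0.698 with slerp weights a = sin((1−f)δ)/sin δ ≈ 0.308, b = sin(fδ)/sin δ ≈ 0.706.
p = a·p₁ + b·p₂ ≈ (0.229, 0.492, 0.840); φ = arcsin(p_z) ≈ 57.12°, λ = atan2(p_y, p_x) ≈ 65.02°.

≈ lat 57°, lon 65°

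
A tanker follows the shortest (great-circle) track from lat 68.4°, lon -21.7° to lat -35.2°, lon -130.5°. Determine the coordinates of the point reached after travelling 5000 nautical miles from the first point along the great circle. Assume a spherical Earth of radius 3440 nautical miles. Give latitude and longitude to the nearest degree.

The haversine formula gives a central angle δ ≈ 2.256 rad (129.3°) between the endpoints. The total great-circle distance is δ·R ≈ 2.256 × 3440 ≈ 7761 nmi, so the target fraction is f = 5000/7761 ≈ 0.644.
Interpolate at f ≈ 0.644 with slerp weights a = sin((1−f)δ)/sin δ ≈ 0.929, b = sin(fδ)/sin δ ≈ 1.283.
p = a·p₁ + b·p₂ ≈ (-0.363, -0.923, 0.124); φ = arcsin(p_z) ≈ 7.14°, λ = atan2(p_y, p_x) ≈ -111.46°.

≈ lat 7°, lon -111°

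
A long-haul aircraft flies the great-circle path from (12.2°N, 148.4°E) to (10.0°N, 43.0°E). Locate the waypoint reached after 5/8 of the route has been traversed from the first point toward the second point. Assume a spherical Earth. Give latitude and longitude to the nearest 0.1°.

Write both endpoints as unit vectors p₁, p₂ with components (cos φ cos λ, cos φ sin λ, sin φ).
The central angle between the endpoints is δ = arccos(p₁·p₂) ≈ 1.792 rad (102.6°).
Interpolate at f = 5/8 with slerp weights a = sin((1−f)δ)/sin δ ≈ 0.638, b = sin(fδ)/sin δ ≈ 0.922.
p = a·p₁ + b·p₂ ≈ (0.133, 0.946, 0.295); φ = arcsin(p_z) ≈ 17.16°, λ = atan2(p_y, p_x) ≈ 81.98°.

≈ (17.2°N, 82.0°E)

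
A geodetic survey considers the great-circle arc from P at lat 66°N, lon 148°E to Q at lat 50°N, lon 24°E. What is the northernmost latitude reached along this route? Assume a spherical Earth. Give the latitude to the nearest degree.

The great circle lies in the plane with unit normal n̂ = (p₁ × p₂)/|p₁ × p₂|.
Here n̂_z ≈ -0.260; the vertex latitude is φ_max = arccos|n̂_z| ≈ 74.9°.
Check via Clairaut: cos φ_max = |cos φ₁| · sin C = cos(66.0°)·sin(39.8°) ≈ 0.260, again giving ≈ 74.9°.

≈ 75°N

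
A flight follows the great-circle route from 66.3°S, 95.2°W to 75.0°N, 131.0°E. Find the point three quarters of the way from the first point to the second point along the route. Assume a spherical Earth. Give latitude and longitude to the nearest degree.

≈ 49°N, 150°W

Write both endpoints as unit vectors p₁, p₂ with components (cos φ cos λ, cos φ sin λ, sin φ).
The central angle between the endpoints is δ = arccos(p₁·p₂) ≈ 2.845 rad (163.0°).
Interpolate at f = 3/4 with slerp weights a = sin((1−f)δ)/sin δ ≈ 2.237, b = sin(fδ)/sin δ ≈ 2.897.
p = a·p₁ + b·p₂ ≈ (-0.573, -0.330, 0.750); φ = arcsin(p_z) ≈ 48.59°, λ = atan2(p_y, p_x) ≈ -150.11°.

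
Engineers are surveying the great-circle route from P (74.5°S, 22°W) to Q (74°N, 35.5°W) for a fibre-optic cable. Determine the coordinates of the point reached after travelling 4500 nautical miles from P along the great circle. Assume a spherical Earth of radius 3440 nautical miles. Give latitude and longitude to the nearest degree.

Write both endpoints as unit vectors p₁, p₂ with components (cos φ cos λ, cos φ sin λ, sin φ).
The central angle between the endpoints is δ = arccos(p₁·p₂) ≈ 2.596 rad (148.7°). The total great-circle distance is δ·R ≈ 2.596 × 3440 ≈ 8929 nmi, so the target fraction is f = 4500/8929 ≈ 0.504.
Interpolate at f ≈ 0.504 with slerp weights a = sin((1−f)δ)/sin δ ≈ 1.849, b = sin(fδ)/sin δ ≈ 1.860.
p = a·p₁ + b·p₂ ≈ (0.876, -0.483, 0.006); φ = arcsin(p_z) ≈ 0.34°, λ = atan2(p_y, p_x) ≈ -28.87°.

≈ (0°N, 29°W)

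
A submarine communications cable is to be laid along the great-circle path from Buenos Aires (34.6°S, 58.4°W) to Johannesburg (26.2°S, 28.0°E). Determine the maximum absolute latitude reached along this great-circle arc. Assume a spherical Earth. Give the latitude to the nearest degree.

≈ 39°S

The great circle lies in the plane with unit normal n̂ = (p₁ × p₂)/|p₁ × p₂|.
Here n̂_z ≈ +0.772; the vertex latitude is φ_max = arccos|n̂_z| ≈ 39.5°.
Check via Clairaut: cos φ_max = |cos φ₁| · sin C = cos(34.6°)·sin(110.3°) ≈ 0.772, again giving ≈ 39.5°.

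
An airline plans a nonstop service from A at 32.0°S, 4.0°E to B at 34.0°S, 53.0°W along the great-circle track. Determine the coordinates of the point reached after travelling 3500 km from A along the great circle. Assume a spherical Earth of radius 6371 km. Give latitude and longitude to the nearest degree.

From cos δ = sin φ₁ sin φ₂ + cos φ₁ cos φ₂ cos Δλ, the central angle is δ ≈ 0.824 rad (47.2°). The total great-circle distance is δ·R ≈ 0.824 × 6371 ≈ 5250 km, so the target fraction is f = 3500/5250 ≈ 0.667.
Interpolate at f ≈ 0.667 with slerp weights a = sin((1−f)δ)/sin δ ≈ 0.370, b = sin(fδ)/sin δ ≈ 0.711.
p = a·p₁ + b·p₂ ≈ (0.668, -0.449, -0.594); φ = arcsin(p_z) ≈ -36.42°, λ = atan2(p_y, p_x) ≈ -33.93°.

≈ 36°S, 34°W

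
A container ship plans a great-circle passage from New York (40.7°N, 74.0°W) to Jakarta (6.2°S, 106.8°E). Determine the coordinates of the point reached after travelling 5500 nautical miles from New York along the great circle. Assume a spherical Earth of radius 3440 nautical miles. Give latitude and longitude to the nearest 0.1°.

≈ 47.7°N, 108.1°E

Write both endpoints as unit vectors p₁, p₂ with components (cos φ cos λ, cos φ sin λ, sin φ).
The central angle between the endpoints is δ = arccos(p₁·p₂) ≈ 2.539 rad (145.5°). The total great-circle distance is δ·R ≈ 2.539 × 3440 ≈ 8735 nmi, so the target fraction is f = 5500/8735 ≈ 0.630.
Interpolate at f ≈ 0.630 with slerp weights a = sin((1−f)δ)/sin δ ≈ 1.426, b = sin(fδ)/sin δ ≈ 1.764.
p = a·p₁ + b·p₂ ≈ (-0.209, 0.640, 0.739); φ = arcsin(p_z) ≈ 47.67°, λ = atan2(p_y, p_x) ≈ 108.08°.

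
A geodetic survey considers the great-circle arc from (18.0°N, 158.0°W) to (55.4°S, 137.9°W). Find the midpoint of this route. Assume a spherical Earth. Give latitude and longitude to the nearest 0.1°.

≈ (19.0°S, 150.5°W)

From cos δ = sin φ₁ sin φ₂ + cos φ₁ cos φ₂ cos Δλ, the central angle is δ ≈ 1.315 rad (75.4°).
Interpolate at f = 1/2 with slerp weights a = sin((1−f)δ)/sin δ ≈ 0.632, b = sin(fδ)/sin δ ≈ 0.632.
p = a·p₁ + b·p₂ ≈ (-0.823, -0.466, -0.325); φ = arcsin(p_z) ≈ -18.95°, λ = atan2(p_y, p_x) ≈ -150.51°.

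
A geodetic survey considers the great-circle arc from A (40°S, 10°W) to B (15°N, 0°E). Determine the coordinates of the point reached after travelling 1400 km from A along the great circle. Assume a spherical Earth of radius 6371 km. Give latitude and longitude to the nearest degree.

≈ (28°S, 7°W)

Write both endpoints as unit vectors p₁, p₂ with components (cos φ cos λ, cos φ sin λ, sin φ).
The central angle between the endpoints is δ = arccos(p₁·p₂) ≈ 0.974 rad (55.8°). The total great-circle distance is δ·R ≈ 0.974 × 6371 ≈ 6203 km, so the target fraction is f = 1400/6203 ≈ 0.226.
Interpolate at f ≈ 0.226 with slerp weights a = sin((1−f)δ)/sin δ ≈ 0.828, b = sin(fδ)/sin δ ≈ 0.264.
p = a·p₁ + b·p₂ ≈ (0.879, -0.110, -0.464); φ = arcsin(p_z) ≈ -27.63°, λ = atan2(p_y, p_x) ≈ -7.14°.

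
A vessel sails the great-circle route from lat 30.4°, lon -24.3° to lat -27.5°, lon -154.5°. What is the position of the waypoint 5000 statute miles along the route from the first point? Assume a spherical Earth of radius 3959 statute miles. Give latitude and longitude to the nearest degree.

From cos δ = sin φ₁ sin φ₂ + cos φ₁ cos φ₂ cos Δλ, the central angle is δ ≈ 2.385 rad (136.7°). The total great-circle distance is δ·R ≈ 2.385 × 3959 ≈ 9444 mi, so the target fraction is f = 5000/9444 ≈ 0.529.
Interpolate at f ≈ 0.529 with slerp weights a = sin((1−f)δ)/sin δ ≈ 1.313, b = sin(fδ)/sin δ ≈ 1.389.
p = a·p₁ + b·p₂ ≈ (-0.080, -0.997, 0.023); φ = arcsin(p_z) ≈ 1.34°, λ = atan2(p_y, p_x) ≈ -94.56°.

≈ lat 1°, lon -95°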